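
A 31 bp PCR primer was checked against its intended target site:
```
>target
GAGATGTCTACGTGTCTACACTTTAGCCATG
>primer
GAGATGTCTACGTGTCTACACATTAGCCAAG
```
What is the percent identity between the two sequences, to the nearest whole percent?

94%

Mismatches at positions 22, 30 (1-based): 2 of 31.
Identical positions: 29/31 = 93.55% → 94%.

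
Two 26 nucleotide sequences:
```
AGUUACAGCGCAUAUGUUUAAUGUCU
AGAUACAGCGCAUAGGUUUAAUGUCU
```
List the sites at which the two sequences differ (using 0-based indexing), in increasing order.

2, 14

Differences at site 2 (U→A), site 14 (U→G).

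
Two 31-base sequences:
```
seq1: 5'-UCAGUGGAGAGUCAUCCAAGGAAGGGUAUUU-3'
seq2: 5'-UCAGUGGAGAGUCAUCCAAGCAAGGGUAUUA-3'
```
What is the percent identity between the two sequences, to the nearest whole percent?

Mismatches at positions 21, 31 (1-based): 2 of 31.
Identical positions: 29/31 = 93.55% → 94%.

94%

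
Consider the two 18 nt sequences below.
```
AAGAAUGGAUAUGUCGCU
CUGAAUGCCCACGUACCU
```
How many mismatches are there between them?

8

Comparing position by position, 8 sites differ: 1 (A/C), 2 (A/U), 8 (G/C), 9 (A/C), 10 (U/C), 12 (U/C), 15 (C/A), 16 (G/C).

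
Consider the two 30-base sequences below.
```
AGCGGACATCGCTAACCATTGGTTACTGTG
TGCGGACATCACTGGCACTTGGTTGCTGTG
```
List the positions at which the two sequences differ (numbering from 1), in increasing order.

Differences at position 1 (A→T), position 11 (G→A), position 14 (A→G), position 15 (A→G), position 17 (C→A), position 18 (A→C), position 25 (A→G).

1, 11, 14, 15, 17, 18, 25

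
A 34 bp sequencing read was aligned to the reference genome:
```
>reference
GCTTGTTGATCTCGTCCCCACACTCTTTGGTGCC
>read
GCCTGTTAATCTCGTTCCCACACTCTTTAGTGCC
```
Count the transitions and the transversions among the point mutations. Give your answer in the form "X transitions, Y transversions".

4 transitions, 0 transversions

Mismatches (1-based):
base 3: T→C (pyrimidine→pyrimidine, transition)
base 8: G→A (purine→purine, transition)
base 16: C→T (pyrimidine→pyrimidine, transition)
base 29: G→A (purine→purine, transition)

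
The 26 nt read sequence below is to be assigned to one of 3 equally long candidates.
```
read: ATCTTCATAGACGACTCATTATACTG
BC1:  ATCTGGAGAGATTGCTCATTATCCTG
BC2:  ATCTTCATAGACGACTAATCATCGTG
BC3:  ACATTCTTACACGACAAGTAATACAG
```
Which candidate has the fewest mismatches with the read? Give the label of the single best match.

Hamming distances to read — BC1: 7; BC2: 4; BC3: 9.
Smallest is BC2 with 4 mismatches.

BC2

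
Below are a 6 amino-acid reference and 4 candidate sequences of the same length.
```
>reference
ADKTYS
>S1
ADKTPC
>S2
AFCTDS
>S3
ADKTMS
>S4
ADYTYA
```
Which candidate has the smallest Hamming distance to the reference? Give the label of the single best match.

S3

S1 differs at 2 residues; S2 differs at 3 residues; S3 differs at 1 residue; S4 differs at 2 residues. The closest is S3.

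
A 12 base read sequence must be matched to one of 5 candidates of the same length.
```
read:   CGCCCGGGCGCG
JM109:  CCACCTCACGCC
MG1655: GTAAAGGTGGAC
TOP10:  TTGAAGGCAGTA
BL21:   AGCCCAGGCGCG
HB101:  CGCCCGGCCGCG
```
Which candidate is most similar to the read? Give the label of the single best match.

HB101

Hamming distances to read — JM109: 6; MG1655: 9; TOP10: 9; BL21: 2; HB101: 1.
Smallest is HB101 with 1 mismatch.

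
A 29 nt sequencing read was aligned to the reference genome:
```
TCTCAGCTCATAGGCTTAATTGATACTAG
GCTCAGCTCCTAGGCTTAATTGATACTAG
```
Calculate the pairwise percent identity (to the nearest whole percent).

93%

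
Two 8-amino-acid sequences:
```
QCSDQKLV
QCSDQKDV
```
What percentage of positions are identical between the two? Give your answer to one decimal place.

87.5%

Mismatch at position 7 (1-based): 1 of 8.
Identical positions: 7/8 = 87.5% → 87.5%.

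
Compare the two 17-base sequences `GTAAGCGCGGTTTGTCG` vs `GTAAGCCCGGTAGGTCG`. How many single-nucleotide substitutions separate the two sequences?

Mismatches (1-based): base 7: G→C; base 12: T→A; base 13: T→G.

3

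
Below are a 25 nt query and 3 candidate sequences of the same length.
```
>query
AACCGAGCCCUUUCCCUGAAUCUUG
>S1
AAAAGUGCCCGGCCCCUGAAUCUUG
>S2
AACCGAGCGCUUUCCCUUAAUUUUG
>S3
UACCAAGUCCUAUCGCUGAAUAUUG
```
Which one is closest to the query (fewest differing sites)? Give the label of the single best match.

S2

S1 differs at 6 sites; S2 differs at 3 sites; S3 differs at 6 sites. The closest is S2.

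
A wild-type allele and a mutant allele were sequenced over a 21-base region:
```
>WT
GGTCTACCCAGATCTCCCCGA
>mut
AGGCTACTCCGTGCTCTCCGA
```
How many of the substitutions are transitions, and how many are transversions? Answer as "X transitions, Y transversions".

3 transitions, 4 transversions

Transitions (purine↔purine or pyrimidine↔pyrimidine): 1 G→A, 8 C→T, 17 C→T.
Transversions (purine↔pyrimidine): 3 T→G, 10 A→C, 12 A→T, 13 T→G.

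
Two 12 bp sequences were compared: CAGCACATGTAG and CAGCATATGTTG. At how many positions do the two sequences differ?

2

Mismatches (1-based): position 6: C→T; position 11: A→T.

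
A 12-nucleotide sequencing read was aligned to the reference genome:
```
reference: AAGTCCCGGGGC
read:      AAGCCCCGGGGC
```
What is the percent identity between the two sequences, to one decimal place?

1 position differs (4), so 11 of 12 match: 11/12 = 91.67%.

91.7%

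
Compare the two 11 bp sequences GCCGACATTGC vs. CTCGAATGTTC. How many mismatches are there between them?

6

Comparing position by position, 6 bases differ: 1 (G/C), 2 (C/T), 6 (C/A), 7 (A/T), 8 (T/G), 10 (G/T).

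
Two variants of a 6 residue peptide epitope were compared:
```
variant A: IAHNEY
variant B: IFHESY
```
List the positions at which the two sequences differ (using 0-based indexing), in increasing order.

1, 3, 4

Scanning 0-based: 1: A/F; 3: N/E; 4: E/S.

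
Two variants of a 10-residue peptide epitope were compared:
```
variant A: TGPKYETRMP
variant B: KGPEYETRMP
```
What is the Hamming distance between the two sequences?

Mismatches (1-based): residue 1: T→K; residue 4: K→E.

2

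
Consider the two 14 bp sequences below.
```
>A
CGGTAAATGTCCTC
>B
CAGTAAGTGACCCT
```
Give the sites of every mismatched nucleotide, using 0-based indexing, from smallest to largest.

Differences at site 1 (G→A), site 6 (A→G), site 9 (T→A), site 12 (T→C), site 13 (C→T).

1, 6, 9, 12, 13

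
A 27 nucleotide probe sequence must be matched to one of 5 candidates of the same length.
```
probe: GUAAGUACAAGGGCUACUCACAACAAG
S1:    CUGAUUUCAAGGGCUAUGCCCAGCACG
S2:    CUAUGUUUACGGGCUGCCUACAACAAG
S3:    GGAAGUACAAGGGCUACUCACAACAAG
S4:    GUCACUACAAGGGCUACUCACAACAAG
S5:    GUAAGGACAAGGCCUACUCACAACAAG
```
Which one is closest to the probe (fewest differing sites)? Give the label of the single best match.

S1 differs at 9 sites; S2 differs at 8 sites; S3 differs at 1 site; S4 differs at 2 sites; S5 differs at 2 sites. The closest is S3.

S3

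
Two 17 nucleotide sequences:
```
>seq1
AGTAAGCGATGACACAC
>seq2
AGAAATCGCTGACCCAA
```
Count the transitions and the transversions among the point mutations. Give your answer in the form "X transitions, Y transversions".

0 transitions, 5 transversions

Transitions (purine↔purine or pyrimidine↔pyrimidine): none.
Transversions (purine↔pyrimidine): 3 T→A, 6 G→T, 9 A→C, 14 A→C, 17 C→A.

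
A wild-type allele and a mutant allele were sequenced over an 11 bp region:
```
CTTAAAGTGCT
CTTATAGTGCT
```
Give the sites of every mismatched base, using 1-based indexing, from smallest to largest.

5

Differences at site 5 (A→T).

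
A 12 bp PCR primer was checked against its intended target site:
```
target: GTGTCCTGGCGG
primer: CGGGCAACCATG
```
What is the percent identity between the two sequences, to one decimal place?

25.0%

Mismatches at positions 1, 2, 4, 6, 7, 8, 9, 10, 11 (1-based): 9 of 12.
Identical positions: 3/12 = 25% → 25.0%.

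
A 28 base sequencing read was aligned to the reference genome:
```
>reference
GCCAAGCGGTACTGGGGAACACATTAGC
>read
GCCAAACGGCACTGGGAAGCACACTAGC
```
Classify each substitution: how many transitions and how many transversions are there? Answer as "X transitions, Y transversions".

5 transitions, 0 transversions

Transitions (purine↔purine or pyrimidine↔pyrimidine): 6 G→A, 10 T→C, 17 G→A, 19 A→G, 24 T→C.
Transversions (purine↔pyrimidine): none.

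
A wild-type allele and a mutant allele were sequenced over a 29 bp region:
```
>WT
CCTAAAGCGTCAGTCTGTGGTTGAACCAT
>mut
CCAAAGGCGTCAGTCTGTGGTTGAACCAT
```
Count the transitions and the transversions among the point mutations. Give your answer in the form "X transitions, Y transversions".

1 transition, 1 transversion

Transitions (purine↔purine or pyrimidine↔pyrimidine): 6 A→G.
Transversions (purine↔pyrimidine): 3 T→A.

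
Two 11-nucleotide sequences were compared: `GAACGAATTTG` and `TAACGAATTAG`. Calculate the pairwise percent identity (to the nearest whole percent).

82%

Mismatches at positions 1, 10 (1-based): 2 of 11.
Identical positions: 9/11 = 81.82% → 82%.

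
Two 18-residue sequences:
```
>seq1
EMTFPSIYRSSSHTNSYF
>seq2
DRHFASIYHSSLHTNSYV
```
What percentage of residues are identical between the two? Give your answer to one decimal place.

61.1%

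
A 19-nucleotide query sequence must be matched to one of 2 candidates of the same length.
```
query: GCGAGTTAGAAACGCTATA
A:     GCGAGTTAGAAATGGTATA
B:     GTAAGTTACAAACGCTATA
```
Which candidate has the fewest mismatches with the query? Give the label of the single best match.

A

Hamming distances to query — A: 2; B: 3.
Smallest is A with 2 mismatches.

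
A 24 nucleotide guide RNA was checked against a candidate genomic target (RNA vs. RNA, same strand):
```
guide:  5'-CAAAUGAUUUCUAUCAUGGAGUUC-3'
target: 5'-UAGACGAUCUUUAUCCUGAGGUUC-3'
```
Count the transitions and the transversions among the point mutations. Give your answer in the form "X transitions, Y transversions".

Transitions (purine↔purine or pyrimidine↔pyrimidine): 1 C→U, 3 A→G, 5 U→C, 9 U→C, 11 C→U, 19 G→A, 20 A→G.
Transversions (purine↔pyrimidine): 16 A→C.

7 transitions, 1 transversion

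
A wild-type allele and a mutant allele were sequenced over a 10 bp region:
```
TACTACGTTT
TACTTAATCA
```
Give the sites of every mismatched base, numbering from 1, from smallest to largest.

5, 6, 7, 9, 10

Scanning 1-based: 5: A/T; 6: C/A; 7: G/A; 9: T/C; 10: T/A.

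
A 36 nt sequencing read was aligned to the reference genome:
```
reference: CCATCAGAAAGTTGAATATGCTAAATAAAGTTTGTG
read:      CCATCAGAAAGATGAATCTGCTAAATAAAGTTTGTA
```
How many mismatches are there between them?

The sequences differ at positions 12, 18, 36 (1-based) — 3 in total.

3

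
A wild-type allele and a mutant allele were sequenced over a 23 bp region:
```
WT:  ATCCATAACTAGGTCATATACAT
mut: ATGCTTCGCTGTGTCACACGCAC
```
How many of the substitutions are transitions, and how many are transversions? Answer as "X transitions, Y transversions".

6 transitions, 4 transversions

Mismatches (1-based):
position 3: C→G (pyrimidine→purine, transversion)
position 5: A→T (purine→pyrimidine, transversion)
position 7: A→C (purine→pyrimidine, transversion)
position 8: A→G (purine→purine, transition)
position 11: A→G (purine→purine, transition)
position 12: G→T (purine→pyrimidine, transversion)
position 17: T→C (pyrimidine→pyrimidine, transition)
position 19: T→C (pyrimidine→pyrimidine, transition)
position 20: A→G (purine→purine, transition)
position 23: T→C (pyrimidine→pyrimidine, transition)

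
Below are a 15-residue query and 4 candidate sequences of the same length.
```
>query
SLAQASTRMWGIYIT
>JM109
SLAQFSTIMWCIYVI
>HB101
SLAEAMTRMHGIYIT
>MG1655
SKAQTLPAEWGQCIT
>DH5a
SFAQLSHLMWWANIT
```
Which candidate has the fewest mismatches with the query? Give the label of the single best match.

JM109 differs at 5 positions; HB101 differs at 3 positions; MG1655 differs at 8 positions; DH5a differs at 7 positions. The closest is HB101.

HB101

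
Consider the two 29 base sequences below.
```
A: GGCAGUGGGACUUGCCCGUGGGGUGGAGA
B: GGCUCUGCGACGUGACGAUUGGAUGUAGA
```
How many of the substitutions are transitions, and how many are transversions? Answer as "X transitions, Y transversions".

Mismatches (1-based):
site 4: A→U (purine→pyrimidine, transversion)
site 5: G→C (purine→pyrimidine, transversion)
site 8: G→C (purine→pyrimidine, transversion)
site 12: U→G (pyrimidine→purine, transversion)
site 15: C→A (pyrimidine→purine, transversion)
site 17: C→G (pyrimidine→purine, transversion)
site 18: G→A (purine→purine, transition)
site 20: G→U (purine→pyrimidine, transversion)
site 23: G→A (purine→purine, transition)
site 26: G→U (purine→pyrimidine, transversion)

2 transitions, 8 transversions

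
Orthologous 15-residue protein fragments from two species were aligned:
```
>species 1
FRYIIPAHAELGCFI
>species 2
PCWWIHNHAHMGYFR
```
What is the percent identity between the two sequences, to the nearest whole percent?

33%

Mismatches at positions 1, 2, 3, 4, 6, 7, 10, 11, 13, 15 (1-based): 10 of 15.
Identical positions: 5/15 = 33.33% → 33%.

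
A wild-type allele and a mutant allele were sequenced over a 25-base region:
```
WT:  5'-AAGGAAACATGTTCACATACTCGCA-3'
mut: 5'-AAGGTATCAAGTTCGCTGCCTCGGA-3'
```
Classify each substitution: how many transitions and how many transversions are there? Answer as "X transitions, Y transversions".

1 transition, 7 transversions

Mismatches (1-based):
site 5: A→T (purine→pyrimidine, transversion)
site 7: A→T (purine→pyrimidine, transversion)
site 10: T→A (pyrimidine→purine, transversion)
site 15: A→G (purine→purine, transition)
site 17: A→T (purine→pyrimidine, transversion)
site 18: T→G (pyrimidine→purine, transversion)
site 19: A→C (purine→pyrimidine, transversion)
site 24: C→G (pyrimidine→purine, transversion)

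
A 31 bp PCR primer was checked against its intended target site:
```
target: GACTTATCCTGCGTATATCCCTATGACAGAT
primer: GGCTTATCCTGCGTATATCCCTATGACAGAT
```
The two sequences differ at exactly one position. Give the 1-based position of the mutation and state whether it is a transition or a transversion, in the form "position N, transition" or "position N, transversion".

Position 2 changes A→G. A is a purine and G is a purine, so this is a transition.

position 2, transition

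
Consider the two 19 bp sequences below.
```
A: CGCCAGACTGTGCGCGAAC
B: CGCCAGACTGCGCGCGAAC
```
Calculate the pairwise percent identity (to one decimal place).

Mismatch at position 11 (1-based): 1 of 19.
Identical positions: 18/19 = 94.74% → 94.7%.

94.7%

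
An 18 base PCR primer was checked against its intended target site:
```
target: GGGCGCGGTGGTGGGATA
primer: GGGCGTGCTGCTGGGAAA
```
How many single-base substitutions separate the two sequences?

Comparing position by position, 4 bases differ: 6 (C/T), 8 (G/C), 11 (G/C), 17 (T/A).

4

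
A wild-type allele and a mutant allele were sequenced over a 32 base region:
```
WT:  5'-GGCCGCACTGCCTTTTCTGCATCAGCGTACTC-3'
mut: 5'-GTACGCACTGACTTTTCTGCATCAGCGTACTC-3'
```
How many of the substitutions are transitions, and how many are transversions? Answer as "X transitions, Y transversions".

0 transitions, 3 transversions

Transitions (purine↔purine or pyrimidine↔pyrimidine): none.
Transversions (purine↔pyrimidine): 2 G→T, 3 C→A, 11 C→A.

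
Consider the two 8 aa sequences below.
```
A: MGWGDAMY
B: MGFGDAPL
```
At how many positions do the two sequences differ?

3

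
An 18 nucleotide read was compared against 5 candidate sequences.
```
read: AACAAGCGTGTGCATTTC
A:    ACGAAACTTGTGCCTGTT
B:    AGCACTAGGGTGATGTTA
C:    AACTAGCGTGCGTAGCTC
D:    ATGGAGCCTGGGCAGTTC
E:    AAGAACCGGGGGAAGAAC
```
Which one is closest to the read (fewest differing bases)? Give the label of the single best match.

A differs at 7 bases; B differs at 9 bases; C differs at 5 bases; D differs at 6 bases; E differs at 8 bases. The closest is C.

C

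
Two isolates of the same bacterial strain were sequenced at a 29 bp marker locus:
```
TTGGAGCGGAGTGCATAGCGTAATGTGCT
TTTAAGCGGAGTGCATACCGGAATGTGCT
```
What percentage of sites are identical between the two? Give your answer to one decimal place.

4 positions differ (3, 4, 18, 21), so 25 of 29 match: 25/29 = 86.21%.

86.2%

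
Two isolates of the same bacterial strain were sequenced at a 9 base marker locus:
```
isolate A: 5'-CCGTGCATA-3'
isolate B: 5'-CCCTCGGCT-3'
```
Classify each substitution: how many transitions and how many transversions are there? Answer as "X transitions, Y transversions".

2 transitions, 4 transversions

Mismatches (1-based):
site 3: G→C (purine→pyrimidine, transversion)
site 5: G→C (purine→pyrimidine, transversion)
site 6: C→G (pyrimidine→purine, transversion)
site 7: A→G (purine→purine, transition)
site 8: T→C (pyrimidine→pyrimidine, transition)
site 9: A→T (purine→pyrimidine, transversion)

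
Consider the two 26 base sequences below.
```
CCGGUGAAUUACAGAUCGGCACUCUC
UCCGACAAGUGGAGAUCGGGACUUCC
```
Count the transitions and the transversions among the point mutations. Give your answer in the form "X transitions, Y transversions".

Mismatches (1-based):
site 1: C→U (pyrimidine→pyrimidine, transition)
site 3: G→C (purine→pyrimidine, transversion)
site 5: U→A (pyrimidine→purine, transversion)
site 6: G→C (purine→pyrimidine, transversion)
site 9: U→G (pyrimidine→purine, transversion)
site 11: A→G (purine→purine, transition)
site 12: C→G (pyrimidine→purine, transversion)
site 20: C→G (pyrimidine→purine, transversion)
site 24: C→U (pyrimidine→pyrimidine, transition)
site 25: U→C (pyrimidine→pyrimidine, transition)

4 transitions, 6 transversions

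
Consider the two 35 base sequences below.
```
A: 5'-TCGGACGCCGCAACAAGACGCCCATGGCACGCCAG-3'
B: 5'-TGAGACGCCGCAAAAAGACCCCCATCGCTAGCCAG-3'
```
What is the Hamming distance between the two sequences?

7

Mismatches (1-based): position 2: C→G; position 3: G→A; position 14: C→A; position 20: G→C; position 26: G→C; position 29: A→T; position 30: C→A.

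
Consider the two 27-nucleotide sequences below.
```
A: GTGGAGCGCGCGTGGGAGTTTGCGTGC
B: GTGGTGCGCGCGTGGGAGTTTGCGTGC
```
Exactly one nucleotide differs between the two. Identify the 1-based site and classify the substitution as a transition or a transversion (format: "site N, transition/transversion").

The sequences differ only at site 5: A→T (purine→pyrimidine), a transversion.

site 5, transversion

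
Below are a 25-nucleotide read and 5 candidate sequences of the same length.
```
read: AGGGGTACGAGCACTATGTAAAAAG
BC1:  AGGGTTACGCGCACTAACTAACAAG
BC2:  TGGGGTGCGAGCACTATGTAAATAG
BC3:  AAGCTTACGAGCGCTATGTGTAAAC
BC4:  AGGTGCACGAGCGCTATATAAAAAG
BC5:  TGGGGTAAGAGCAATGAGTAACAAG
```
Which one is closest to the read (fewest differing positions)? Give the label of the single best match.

Hamming distances to read — BC1: 5; BC2: 3; BC3: 7; BC4: 4; BC5: 6.
Smallest is BC2 with 3 mismatches.

BC2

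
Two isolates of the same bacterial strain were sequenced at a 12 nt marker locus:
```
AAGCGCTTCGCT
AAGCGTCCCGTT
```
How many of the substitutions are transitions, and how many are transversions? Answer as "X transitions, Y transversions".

Transitions (purine↔purine or pyrimidine↔pyrimidine): 6 C→T, 7 T→C, 8 T→C, 11 C→T.
Transversions (purine↔pyrimidine): none.

4 transitions, 0 transversions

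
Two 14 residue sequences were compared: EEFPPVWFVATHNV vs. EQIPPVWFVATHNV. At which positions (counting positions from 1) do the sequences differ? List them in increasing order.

2, 3

Scanning 1-based: 2: E/Q; 3: F/I.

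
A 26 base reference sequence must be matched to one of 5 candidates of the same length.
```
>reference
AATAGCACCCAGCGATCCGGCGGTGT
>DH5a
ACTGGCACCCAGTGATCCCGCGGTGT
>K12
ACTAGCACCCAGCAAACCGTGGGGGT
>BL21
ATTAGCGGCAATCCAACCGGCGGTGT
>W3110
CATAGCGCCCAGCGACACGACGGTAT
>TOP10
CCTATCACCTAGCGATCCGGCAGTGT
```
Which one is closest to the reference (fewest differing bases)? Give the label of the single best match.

DH5a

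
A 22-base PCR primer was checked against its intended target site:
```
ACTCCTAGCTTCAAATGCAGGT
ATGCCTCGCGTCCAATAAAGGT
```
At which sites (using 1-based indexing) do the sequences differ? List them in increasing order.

Differences at site 2 (C→T), site 3 (T→G), site 7 (A→C), site 10 (T→G), site 13 (A→C), site 17 (G→A), site 18 (C→A).

2, 3, 7, 10, 13, 17, 18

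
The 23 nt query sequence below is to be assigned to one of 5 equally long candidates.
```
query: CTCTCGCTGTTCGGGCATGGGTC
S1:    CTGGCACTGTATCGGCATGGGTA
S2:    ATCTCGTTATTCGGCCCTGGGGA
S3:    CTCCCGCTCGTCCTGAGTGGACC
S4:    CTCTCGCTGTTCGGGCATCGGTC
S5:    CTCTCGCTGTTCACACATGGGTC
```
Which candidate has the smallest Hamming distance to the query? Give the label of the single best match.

Hamming distances to query — S1: 7; S2: 7; S3: 9; S4: 1; S5: 3.
Smallest is S4 with 1 mismatch.

S4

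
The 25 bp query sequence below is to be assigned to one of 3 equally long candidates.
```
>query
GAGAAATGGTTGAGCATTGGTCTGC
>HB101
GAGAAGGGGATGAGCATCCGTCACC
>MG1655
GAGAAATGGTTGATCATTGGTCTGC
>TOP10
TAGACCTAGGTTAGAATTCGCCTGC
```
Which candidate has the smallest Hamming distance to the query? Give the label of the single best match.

MG1655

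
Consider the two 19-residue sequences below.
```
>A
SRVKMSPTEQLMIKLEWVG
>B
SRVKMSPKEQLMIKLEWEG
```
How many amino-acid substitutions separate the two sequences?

2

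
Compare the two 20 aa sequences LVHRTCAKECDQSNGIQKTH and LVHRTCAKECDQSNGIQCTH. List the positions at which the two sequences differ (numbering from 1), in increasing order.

18

Scanning 1-based: 18: K/C.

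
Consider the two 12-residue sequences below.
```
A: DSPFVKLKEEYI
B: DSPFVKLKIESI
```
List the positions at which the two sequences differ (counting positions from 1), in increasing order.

9, 11

Differences at position 9 (E→I), position 11 (Y→S).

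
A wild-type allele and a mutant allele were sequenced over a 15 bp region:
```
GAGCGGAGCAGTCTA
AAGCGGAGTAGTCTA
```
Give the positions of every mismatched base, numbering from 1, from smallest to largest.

Differences at position 1 (G→A), position 9 (C→T).

1, 9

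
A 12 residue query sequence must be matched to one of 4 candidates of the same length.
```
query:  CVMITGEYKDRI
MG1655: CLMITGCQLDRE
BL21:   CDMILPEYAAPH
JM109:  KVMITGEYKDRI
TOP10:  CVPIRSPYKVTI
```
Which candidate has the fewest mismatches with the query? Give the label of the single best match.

MG1655 differs at 5 positions; BL21 differs at 7 positions; JM109 differs at 1 position; TOP10 differs at 6 positions. The closest is JM109.

JM109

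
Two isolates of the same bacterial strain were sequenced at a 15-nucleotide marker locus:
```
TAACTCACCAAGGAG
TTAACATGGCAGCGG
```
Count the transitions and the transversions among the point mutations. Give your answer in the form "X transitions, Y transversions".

2 transitions, 8 transversions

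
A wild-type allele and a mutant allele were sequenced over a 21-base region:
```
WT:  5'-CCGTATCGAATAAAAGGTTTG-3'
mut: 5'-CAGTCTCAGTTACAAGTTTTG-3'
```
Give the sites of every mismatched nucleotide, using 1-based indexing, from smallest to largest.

Scanning 1-based: 2: C/A; 5: A/C; 8: G/A; 9: A/G; 10: A/T; 13: A/C; 17: G/T.

2, 5, 8, 9, 10, 13, 17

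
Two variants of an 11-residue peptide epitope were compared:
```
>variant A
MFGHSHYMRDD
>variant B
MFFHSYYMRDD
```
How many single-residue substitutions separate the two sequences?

The sequences differ at positions 3, 6 (1-based) — 2 in total.

2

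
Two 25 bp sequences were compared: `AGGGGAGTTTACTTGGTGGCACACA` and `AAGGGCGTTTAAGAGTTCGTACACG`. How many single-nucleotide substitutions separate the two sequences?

9

Comparing position by position, 9 sites differ: 2 (G/A), 6 (A/C), 12 (C/A), 13 (T/G), 14 (T/A), 16 (G/T), 18 (G/C), 20 (C/T), 25 (A/G).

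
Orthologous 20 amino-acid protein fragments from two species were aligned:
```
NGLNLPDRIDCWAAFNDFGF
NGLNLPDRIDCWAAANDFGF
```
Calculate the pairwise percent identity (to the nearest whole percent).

95%

1 position differs (15), so 19 of 20 match: 19/20 = 95%.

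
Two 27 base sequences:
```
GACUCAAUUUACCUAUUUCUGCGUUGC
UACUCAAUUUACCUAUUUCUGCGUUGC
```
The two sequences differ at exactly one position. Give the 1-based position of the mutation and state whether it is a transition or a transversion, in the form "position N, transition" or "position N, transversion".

position 1, transversion

The sequences differ only at position 1: G→U (purine→pyrimidine), a transversion.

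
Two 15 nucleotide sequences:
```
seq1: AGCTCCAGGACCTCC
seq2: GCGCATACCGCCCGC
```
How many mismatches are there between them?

11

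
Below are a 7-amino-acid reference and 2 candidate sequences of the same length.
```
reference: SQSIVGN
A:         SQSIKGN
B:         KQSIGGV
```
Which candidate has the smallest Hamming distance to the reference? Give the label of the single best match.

A

Hamming distances to reference — A: 1; B: 3.
Smallest is A with 1 mismatch.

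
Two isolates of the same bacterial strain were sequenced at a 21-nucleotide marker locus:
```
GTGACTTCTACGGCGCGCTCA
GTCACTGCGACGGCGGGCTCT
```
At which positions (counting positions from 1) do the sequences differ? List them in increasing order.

Scanning 1-based: 3: G/C; 7: T/G; 9: T/G; 16: C/G; 21: A/T.

3, 7, 9, 16, 21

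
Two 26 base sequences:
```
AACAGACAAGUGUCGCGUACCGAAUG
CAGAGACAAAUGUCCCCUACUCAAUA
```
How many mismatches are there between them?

Comparing position by position, 8 bases differ: 1 (A/C), 3 (C/G), 10 (G/A), 15 (G/C), 17 (G/C), 21 (C/U), 22 (G/C), 26 (G/A).

8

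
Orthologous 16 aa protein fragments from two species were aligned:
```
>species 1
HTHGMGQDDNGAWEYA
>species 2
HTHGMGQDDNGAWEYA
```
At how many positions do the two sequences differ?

0

The two sequences are identical at every position.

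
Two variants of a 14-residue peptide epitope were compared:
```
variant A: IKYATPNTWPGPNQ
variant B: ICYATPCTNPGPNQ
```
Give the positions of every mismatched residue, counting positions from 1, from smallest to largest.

Scanning 1-based: 2: K/C; 7: N/C; 9: W/N.

2, 7, 9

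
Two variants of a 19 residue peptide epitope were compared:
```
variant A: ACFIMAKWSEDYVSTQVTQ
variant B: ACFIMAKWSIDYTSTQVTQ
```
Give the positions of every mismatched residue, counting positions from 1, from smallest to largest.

10, 13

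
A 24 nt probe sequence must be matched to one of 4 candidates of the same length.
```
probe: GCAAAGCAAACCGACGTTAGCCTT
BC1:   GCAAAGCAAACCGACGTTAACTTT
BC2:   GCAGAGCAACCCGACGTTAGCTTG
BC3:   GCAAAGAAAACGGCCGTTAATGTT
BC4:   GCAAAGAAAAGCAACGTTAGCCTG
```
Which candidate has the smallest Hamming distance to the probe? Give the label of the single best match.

BC1

Hamming distances to probe — BC1: 2; BC2: 4; BC3: 6; BC4: 4.
Smallest is BC1 with 2 mismatches.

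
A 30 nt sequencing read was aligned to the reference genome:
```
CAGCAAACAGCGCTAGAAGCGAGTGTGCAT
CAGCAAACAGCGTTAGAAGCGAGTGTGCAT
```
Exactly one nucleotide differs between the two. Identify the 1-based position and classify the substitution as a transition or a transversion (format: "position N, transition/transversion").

position 13, transition

Position 13 changes C→T. C is a pyrimidine and T is a pyrimidine, so this is a transition.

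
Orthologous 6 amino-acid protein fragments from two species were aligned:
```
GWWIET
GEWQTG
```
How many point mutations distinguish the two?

Comparing position by position, 4 positions differ: 2 (W/E), 4 (I/Q), 5 (E/T), 6 (T/G).

4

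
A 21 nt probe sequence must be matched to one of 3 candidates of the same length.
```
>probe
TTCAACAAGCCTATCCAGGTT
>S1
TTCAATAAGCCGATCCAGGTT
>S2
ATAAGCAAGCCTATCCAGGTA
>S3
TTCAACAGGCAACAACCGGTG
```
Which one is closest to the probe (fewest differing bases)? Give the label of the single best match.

S1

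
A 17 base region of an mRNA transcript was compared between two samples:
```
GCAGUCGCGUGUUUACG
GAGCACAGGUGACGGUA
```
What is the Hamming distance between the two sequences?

Comparing position by position, 12 bases differ: 2 (C/A), 3 (A/G), 4 (G/C), 5 (U/A), 7 (G/A), 8 (C/G), 12 (U/A), 13 (U/C), 14 (U/G), 15 (A/G), 16 (C/U), 17 (G/A).

12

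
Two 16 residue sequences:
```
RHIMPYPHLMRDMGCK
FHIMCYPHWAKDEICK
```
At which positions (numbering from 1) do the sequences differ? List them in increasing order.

1, 5, 9, 10, 11, 13, 14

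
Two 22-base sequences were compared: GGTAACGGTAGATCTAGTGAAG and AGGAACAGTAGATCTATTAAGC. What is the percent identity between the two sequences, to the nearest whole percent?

68%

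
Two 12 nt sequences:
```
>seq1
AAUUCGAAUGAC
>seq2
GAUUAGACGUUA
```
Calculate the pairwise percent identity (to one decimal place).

41.7%

7 positions differ (1, 5, 8, 9, 10, 11, 12), so 5 of 12 match: 5/12 = 41.67%.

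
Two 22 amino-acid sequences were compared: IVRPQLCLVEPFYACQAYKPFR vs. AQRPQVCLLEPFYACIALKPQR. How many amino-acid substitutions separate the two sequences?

7

Comparing position by position, 7 positions differ: 1 (I/A), 2 (V/Q), 6 (L/V), 9 (V/L), 16 (Q/I), 18 (Y/L), 21 (F/Q).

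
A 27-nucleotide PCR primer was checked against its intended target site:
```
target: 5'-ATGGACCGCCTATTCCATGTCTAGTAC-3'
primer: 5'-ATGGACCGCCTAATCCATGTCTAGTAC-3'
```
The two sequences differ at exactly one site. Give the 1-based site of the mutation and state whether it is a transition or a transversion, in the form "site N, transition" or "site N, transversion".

site 13, transversion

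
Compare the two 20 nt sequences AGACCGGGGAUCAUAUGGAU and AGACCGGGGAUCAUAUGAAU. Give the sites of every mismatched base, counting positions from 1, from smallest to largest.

18

Differences at site 18 (G→A).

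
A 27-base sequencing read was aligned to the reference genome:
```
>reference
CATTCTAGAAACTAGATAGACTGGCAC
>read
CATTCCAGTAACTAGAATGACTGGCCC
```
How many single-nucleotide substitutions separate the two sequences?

The sequences differ at sites 6, 9, 17, 18, 26 (1-based) — 5 in total.

5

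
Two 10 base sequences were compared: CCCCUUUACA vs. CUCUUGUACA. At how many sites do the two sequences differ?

Mismatches (1-based): site 2: C→U; site 4: C→U; site 6: U→G.

3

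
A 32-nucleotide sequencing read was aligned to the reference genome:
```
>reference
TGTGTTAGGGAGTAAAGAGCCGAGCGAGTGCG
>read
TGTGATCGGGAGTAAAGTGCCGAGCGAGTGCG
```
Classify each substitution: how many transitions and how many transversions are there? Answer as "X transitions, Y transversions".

0 transitions, 3 transversions

Mismatches (1-based):
position 5: T→A (pyrimidine→purine, transversion)
position 7: A→C (purine→pyrimidine, transversion)
position 18: A→T (purine→pyrimidine, transversion)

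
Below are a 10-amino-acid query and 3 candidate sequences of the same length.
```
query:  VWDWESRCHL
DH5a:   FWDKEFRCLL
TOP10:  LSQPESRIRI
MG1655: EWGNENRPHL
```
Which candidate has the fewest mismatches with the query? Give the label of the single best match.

DH5a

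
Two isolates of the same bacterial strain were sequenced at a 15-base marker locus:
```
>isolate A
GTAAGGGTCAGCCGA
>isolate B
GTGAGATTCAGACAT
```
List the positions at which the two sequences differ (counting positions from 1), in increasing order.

Scanning 1-based: 3: A/G; 6: G/A; 7: G/T; 12: C/A; 14: G/A; 15: A/T.

3, 6, 7, 12, 14, 15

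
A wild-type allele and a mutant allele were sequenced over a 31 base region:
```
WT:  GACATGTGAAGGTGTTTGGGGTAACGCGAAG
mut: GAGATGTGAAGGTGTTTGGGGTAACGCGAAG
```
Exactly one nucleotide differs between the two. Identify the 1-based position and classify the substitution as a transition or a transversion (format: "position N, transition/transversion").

position 3, transversion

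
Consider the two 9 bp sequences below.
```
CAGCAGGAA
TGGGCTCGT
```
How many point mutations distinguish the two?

8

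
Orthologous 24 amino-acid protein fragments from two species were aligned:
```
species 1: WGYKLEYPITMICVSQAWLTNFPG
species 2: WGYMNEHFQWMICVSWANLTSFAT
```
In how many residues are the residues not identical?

11

Comparing position by position, 11 residues differ: 4 (K/M), 5 (L/N), 7 (Y/H), 8 (P/F), 9 (I/Q), 10 (T/W), 16 (Q/W), 18 (W/N), 21 (N/S), 23 (P/A), 24 (G/T).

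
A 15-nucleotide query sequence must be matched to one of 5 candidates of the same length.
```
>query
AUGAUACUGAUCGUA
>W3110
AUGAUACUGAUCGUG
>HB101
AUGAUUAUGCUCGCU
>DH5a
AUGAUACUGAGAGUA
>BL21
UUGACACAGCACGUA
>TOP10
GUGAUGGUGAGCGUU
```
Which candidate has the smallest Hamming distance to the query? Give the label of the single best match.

W3110 differs at 1 site; HB101 differs at 5 sites; DH5a differs at 2 sites; BL21 differs at 5 sites; TOP10 differs at 5 sites. The closest is W3110.

W3110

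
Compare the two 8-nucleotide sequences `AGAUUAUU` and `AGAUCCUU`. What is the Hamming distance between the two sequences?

2

Mismatches (1-based): position 5: U→C; position 6: A→C.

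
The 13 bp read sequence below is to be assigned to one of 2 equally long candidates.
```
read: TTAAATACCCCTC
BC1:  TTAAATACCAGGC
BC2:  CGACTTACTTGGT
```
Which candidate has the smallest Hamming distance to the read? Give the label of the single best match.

Hamming distances to read — BC1: 3; BC2: 9.
Smallest is BC1 with 3 mismatches.

BC1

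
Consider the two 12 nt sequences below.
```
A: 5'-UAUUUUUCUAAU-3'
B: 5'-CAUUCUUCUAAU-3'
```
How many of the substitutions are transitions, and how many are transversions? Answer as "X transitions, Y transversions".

Transitions (purine↔purine or pyrimidine↔pyrimidine): 1 U→C, 5 U→C.
Transversions (purine↔pyrimidine): none.

2 transitions, 0 transversions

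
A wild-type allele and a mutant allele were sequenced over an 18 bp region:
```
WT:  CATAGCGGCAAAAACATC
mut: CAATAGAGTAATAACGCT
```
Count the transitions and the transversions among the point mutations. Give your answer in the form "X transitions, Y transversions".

6 transitions, 4 transversions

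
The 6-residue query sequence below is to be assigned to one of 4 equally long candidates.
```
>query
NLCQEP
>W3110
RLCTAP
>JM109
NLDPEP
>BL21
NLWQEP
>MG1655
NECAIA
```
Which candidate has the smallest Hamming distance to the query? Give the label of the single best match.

W3110 differs at 3 positions; JM109 differs at 2 positions; BL21 differs at 1 position; MG1655 differs at 4 positions. The closest is BL21.

BL21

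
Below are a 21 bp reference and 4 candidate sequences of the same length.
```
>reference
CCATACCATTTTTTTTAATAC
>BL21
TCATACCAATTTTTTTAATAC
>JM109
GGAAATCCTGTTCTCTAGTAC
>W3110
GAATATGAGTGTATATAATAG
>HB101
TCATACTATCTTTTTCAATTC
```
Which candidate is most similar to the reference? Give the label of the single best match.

BL21

Hamming distances to reference — BL21: 2; JM109: 9; W3110: 9; HB101: 5.
Smallest is BL21 with 2 mismatches.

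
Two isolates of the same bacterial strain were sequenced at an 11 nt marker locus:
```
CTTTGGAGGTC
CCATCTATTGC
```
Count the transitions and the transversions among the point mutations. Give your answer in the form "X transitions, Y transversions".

Transitions (purine↔purine or pyrimidine↔pyrimidine): 2 T→C.
Transversions (purine↔pyrimidine): 3 T→A, 5 G→C, 6 G→T, 8 G→T, 9 G→T, 10 T→G.

1 transition, 6 transversions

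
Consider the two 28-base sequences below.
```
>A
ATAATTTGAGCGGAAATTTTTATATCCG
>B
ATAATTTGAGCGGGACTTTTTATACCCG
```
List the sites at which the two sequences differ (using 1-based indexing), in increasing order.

14, 16, 25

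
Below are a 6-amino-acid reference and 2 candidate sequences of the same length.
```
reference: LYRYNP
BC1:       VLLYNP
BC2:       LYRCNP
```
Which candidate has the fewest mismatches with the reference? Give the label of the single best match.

Hamming distances to reference — BC1: 3; BC2: 1.
Smallest is BC2 with 1 mismatch.

BC2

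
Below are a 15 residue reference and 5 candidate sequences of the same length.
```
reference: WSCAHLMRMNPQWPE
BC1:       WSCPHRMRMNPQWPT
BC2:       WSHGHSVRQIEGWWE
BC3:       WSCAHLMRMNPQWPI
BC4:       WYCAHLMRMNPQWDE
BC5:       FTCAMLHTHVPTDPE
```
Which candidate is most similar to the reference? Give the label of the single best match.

BC1 differs at 3 residues; BC2 differs at 9 residues; BC3 differs at 1 residue; BC4 differs at 2 residues; BC5 differs at 9 residues. The closest is BC3.

BC3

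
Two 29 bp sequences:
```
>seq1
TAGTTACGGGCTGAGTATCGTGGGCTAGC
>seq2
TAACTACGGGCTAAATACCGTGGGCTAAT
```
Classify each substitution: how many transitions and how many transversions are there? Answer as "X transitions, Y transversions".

7 transitions, 0 transversions

Mismatches (1-based):
position 3: G→A (purine→purine, transition)
position 4: T→C (pyrimidine→pyrimidine, transition)
position 13: G→A (purine→purine, transition)
position 15: G→A (purine→purine, transition)
position 18: T→C (pyrimidine→pyrimidine, transition)
position 28: G→A (purine→purine, transition)
position 29: C→T (pyrimidine→pyrimidine, transition)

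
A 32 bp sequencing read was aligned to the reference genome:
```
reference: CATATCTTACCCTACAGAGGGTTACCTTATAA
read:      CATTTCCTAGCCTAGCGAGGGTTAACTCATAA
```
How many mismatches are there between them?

The sequences differ at bases 4, 7, 10, 15, 16, 25, 28 (1-based) — 7 in total.

7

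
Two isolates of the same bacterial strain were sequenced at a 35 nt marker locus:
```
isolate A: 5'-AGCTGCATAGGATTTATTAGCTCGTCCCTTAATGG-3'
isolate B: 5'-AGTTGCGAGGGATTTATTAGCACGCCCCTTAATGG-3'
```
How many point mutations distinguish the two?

6

Mismatches (1-based): site 3: C→T; site 7: A→G; site 8: T→A; site 9: A→G; site 22: T→A; site 25: T→C.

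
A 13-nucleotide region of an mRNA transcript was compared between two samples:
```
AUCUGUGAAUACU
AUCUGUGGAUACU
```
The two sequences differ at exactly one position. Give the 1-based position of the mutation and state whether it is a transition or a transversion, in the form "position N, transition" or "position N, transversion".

position 8, transition

The sequences differ only at position 8: A→G (purine→purine), a transition.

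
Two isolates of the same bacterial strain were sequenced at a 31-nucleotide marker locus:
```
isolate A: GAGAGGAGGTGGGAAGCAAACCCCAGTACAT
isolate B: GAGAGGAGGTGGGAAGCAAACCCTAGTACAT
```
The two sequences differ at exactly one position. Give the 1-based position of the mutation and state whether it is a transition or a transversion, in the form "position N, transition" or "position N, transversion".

position 24, transition

The sequences differ only at position 24: C→T (pyrimidine→pyrimidine), a transition.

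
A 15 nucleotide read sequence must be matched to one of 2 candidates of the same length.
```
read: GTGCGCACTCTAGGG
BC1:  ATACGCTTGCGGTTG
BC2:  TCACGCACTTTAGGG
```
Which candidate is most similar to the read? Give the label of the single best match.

BC1 differs at 9 positions; BC2 differs at 4 positions. The closest is BC2.

BC2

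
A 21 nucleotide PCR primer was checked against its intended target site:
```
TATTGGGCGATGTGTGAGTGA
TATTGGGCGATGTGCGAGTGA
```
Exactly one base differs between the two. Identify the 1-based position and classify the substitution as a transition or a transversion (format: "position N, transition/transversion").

position 15, transition

Position 15 changes T→C. T is a pyrimidine and C is a pyrimidine, so this is a transition.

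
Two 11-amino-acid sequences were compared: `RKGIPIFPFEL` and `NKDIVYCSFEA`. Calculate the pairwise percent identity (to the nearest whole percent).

36%

Mismatches at positions 1, 3, 5, 6, 7, 8, 11 (1-based): 7 of 11.
Identical positions: 4/11 = 36.36% → 36%.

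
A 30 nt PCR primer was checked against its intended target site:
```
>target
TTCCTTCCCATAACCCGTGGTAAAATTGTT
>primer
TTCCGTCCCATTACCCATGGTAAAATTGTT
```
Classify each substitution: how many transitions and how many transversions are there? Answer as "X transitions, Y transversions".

1 transition, 2 transversions

Transitions (purine↔purine or pyrimidine↔pyrimidine): 17 G→A.
Transversions (purine↔pyrimidine): 5 T→G, 12 A→T.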